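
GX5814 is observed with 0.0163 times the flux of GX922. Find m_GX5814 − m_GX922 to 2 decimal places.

m_GX5814 − m_GX922 = −2.5 log₁₀(F_GX5814/F_GX922) = −2.5 log₁₀(0.0163) = −2.5 × (-1.788) = 4.470.

4.47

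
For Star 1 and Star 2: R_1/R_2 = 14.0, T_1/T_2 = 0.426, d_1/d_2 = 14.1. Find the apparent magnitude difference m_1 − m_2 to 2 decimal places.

L_1/L_2 = (14.0)²(0.426)⁴ = 6.455.
F_1/F_2 = (L_1/L_2)/(d_1/d_2)² = 6.455/198.8 = 0.03247.
m_1 − m_2 = −2.5 log₁₀(0.03247) = 3.72.

3.72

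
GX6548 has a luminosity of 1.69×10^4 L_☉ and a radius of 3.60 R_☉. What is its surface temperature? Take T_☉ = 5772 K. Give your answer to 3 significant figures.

3.47×10^4 K

T/T_☉ = (L/L_☉)^(1/4) / (R/R_☉)^(1/2)
T = 5772 × (1.69×10^4)^(1/4) / √(3.60) = 5772 × 11.40 / 1.897 = 3.469×10^4 K.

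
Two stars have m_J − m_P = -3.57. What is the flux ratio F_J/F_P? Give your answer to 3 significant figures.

F_J/F_P = 10^(−(m_J − m_P)/2.5) = 10^(3.57/2.5) = 10^1.428 = 26.79.

26.8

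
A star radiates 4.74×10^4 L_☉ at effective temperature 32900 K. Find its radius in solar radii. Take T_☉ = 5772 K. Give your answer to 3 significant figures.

R/R_☉ = √(L/L_☉) / (T/T_☉)² = √(4.74×10^4) / (5.700)²
       = 217.7 / 32.49 = 6.701.

6.70 solar radii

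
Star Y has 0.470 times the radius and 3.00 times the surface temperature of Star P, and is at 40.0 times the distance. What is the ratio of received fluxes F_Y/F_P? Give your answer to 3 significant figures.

0.0112

L_Y/L_P = (R_Y/R_P)²(T_Y/T_P)⁴ = (0.470)² × (3.00)⁴ = 17.89.
F_Y/F_P = (L_Y/L_P)/(d_Y/d_P)² = 17.89 / (40.0)² = 0.01118.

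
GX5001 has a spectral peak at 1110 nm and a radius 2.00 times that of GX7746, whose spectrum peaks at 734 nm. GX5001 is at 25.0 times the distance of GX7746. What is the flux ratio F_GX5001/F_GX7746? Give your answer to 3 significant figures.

Wien's law: T_GX5001/T_GX7746 = λ_GX7746/λ_GX5001 = 734/1110 = 0.6613.
L_GX5001/L_GX7746 = (R_GX5001/R_GX7746)²(T_GX5001/T_GX7746)⁴ = (2.00)²(0.6613)⁴ = 0.7648.
F_GX5001/F_GX7746 = (L_GX5001/L_GX7746)/(d_GX5001/d_GX7746)² = 0.7648/(25.0)² = 0.001224.

0.00122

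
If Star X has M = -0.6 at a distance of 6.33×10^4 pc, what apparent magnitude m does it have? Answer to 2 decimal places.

m = M + 5 log₁₀(d/10 pc) = -0.6 + 5 log₁₀(6.33×10^4/10)
  = -0.6 + 5 × 3.801 = -0.6 + 19.01 = 18.41.

18.41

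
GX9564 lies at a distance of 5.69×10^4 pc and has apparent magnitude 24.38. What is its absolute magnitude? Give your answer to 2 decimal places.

5.60

M = m − 5 log₁₀(d/10 pc) = 24.38 − 5 log₁₀(5.69×10^4/10)
  = 24.38 − 5 × 3.755 = 24.38 − 18.78 = 5.60.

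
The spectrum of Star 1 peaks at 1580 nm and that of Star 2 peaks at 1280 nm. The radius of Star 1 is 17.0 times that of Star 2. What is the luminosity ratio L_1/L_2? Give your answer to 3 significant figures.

Wien's law gives T ∝ 1/λ_max, so T_1/T_2 = λ_2/λ_1 = 1280/1580 = 0.8101.
Then L ∝ R²T⁴ gives L_1/L_2 = (17.0)² × (0.8101)⁴ = 289.0 × 0.4307 = 124.5.

124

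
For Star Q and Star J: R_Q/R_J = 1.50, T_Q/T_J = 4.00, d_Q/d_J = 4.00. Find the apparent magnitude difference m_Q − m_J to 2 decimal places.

L_Q/L_J = (1.50)²(4.00)⁴ = 576.0.
F_Q/F_J = (L_Q/L_J)/(d_Q/d_J)² = 576.0/16.00 = 36.00.
m_Q − m_J = −2.5 log₁₀(36.00) = -3.89.

-3.89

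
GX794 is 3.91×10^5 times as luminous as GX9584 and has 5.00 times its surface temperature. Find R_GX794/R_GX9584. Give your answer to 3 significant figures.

L ∝ R²T⁴ gives R ∝ √L / T², so
R_GX794/R_GX9584 = √(3.91×10^5) / (5.00)² = 625.3 / 25.00 = 25.01.

25.0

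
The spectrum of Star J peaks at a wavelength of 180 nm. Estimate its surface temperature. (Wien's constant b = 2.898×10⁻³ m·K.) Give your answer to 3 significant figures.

T = b/λ_max = 2.898×10⁻³ / (180×10⁻⁹) = 1.610×10^4 K.

1.61×10^4 K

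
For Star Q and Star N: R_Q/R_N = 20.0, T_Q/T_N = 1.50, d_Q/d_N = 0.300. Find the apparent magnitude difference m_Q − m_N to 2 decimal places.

-10.88

L_Q/L_N = (20.0)²(1.50)⁴ = 2025.
F_Q/F_N = (L_Q/L_N)/(d_Q/d_N)² = 2025/0.09000 = 2.250×10^4.
m_Q − m_N = −2.5 log₁₀(2.250×10^4) = -10.88.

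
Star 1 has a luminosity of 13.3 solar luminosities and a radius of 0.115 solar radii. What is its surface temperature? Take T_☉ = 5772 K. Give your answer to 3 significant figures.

3.25×10^4 K

T/T_☉ = (L/L_☉)^(1/4) / (R/R_☉)^(1/2)
T = 5772 × (13.3)^(1/4) / √(0.115) = 5772 × 1.910 / 0.3391 = 3.250×10^4 K.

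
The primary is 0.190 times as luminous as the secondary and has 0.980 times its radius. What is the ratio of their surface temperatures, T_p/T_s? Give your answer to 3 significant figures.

L ∝ R²T⁴ gives T ∝ (L/R²)^(1/4), so
T_p/T_s = (0.190 / 0.980²)^(1/4) = (0.1978)^(1/4) = 0.6669.

0.667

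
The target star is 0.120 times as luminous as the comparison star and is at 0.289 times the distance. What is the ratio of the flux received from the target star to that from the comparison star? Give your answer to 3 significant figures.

F = L/(4πd²), so F_t/F_c = (L_t/L_c) / (d_t/d_c)²
= 0.120 / (0.289)² = 0.120 / 0.08352 = 1.437.

1.44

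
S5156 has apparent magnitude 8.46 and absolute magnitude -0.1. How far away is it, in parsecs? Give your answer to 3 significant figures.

515 pc

m − M = 5 log₁₀(d/10 pc)
8.46 − (-0.1) = 8.56 = 5 log₁₀(d/10)
d = 10 × 10^(8.56/5) = 10 × 10^1.712 = 515.2 pc.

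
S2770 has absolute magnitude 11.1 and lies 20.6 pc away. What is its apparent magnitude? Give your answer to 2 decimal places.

m = M + 5 log₁₀(d/10 pc) = 11.1 + 5 log₁₀(20.6/10)
  = 11.1 + 5 × 0.314 = 11.1 + 1.57 = 12.67.

12.67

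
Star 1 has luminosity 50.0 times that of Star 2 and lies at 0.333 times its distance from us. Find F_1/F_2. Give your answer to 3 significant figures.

F = L/(4πd²), so F_1/F_2 = (L_1/L_2) / (d_1/d_2)²
= 50.0 / (0.333)² = 50.0 / 0.1109 = 450.9.

451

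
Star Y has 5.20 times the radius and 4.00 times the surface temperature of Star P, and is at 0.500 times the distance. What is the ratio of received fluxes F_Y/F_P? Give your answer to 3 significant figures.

2.77×10^4

L_Y/L_P = (R_Y/R_P)²(T_Y/T_P)⁴ = (5.20)² × (4.00)⁴ = 6922.
F_Y/F_P = (L_Y/L_P)/(d_Y/d_P)² = 6922 / (0.500)² = 2.769×10^4.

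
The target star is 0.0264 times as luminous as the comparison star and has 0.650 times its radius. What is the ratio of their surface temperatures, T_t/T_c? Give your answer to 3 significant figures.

L ∝ R²T⁴ gives T ∝ (L/R²)^(1/4), so
T_t/T_c = (0.0264 / 0.650²)^(1/4) = (0.06249)^(1/4) = 0.5000.

0.500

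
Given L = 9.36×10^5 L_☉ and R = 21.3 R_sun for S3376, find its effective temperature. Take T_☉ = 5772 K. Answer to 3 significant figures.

3.89×10^4 K

T/T_☉ = (L/L_☉)^(1/4) / (R/R_☉)^(1/2)
T = 5772 × (9.36×10^5)^(1/4) / √(21.3) = 5772 × 31.10 / 4.615 = 3.890×10^4 K.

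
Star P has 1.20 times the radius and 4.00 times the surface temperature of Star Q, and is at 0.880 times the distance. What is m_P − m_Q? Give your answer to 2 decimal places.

L_P/L_Q = (1.20)²(4.00)⁴ = 368.6.
F_P/F_Q = (L_P/L_Q)/(d_P/d_Q)² = 368.6/0.7744 = 476.0.
m_P − m_Q = −2.5 log₁₀(476.0) = -6.69.

-6.69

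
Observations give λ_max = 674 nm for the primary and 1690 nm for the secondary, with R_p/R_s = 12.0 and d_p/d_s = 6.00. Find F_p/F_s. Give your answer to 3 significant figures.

158

Wien's law: T_p/T_s = λ_s/λ_p = 1690/674 = 2.507.
L_p/L_s = (R_p/R_s)²(T_p/T_s)⁴ = (12.0)²(2.507)⁴ = 5692.
F_p/F_s = (L_p/L_s)/(d_p/d_s)² = 5692/(6.00)² = 158.1.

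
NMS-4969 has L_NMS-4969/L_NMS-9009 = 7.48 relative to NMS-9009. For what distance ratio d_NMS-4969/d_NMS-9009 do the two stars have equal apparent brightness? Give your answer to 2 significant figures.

Equal flux requires L_NMS-4969/d_NMS-4969² = L_NMS-9009/d_NMS-9009², so d_NMS-4969/d_NMS-9009 = √(L_NMS-4969/L_NMS-9009)
= √(7.48) = 2.735.

2.7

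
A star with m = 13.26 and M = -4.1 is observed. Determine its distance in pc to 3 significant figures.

2.96×10^4 pc

m − M = 5 log₁₀(d/10 pc)
13.26 − (-4.1) = 17.36 = 5 log₁₀(d/10)
d = 10 × 10^(17.36/5) = 10 × 10^3.472 = 2.965×10^4 pc.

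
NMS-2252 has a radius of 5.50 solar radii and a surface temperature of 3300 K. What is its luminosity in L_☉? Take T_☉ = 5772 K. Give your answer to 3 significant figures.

L/L_☉ = (R/R_☉)² (T/T_☉)⁴ = (5.50)² × (3300/5772)⁴
       = 30.25 × (0.5717)⁴ = 30.25 × 0.1068 = 3.232.

3.23 L_☉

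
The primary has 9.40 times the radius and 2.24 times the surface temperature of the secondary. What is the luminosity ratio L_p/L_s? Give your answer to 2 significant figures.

From the Stefan–Boltzmann law, L ∝ R²T⁴, so
L_p/L_s = (R_p/R_s)² (T_p/T_s)⁴ = (9.40)² × (2.24)⁴ = 88.36 × 25.18 = 2225.

2.2×10^3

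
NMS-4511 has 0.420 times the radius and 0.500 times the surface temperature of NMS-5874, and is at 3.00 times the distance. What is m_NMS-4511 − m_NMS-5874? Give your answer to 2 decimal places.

L_NMS-4511/L_NMS-5874 = (0.420)²(0.500)⁴ = 0.01102.
F_NMS-4511/F_NMS-5874 = (L_NMS-4511/L_NMS-5874)/(d_NMS-4511/d_NMS-5874)² = 0.01102/9.000 = 0.001225.
m_NMS-4511 − m_NMS-5874 = −2.5 log₁₀(0.001225) = 7.28.

7.28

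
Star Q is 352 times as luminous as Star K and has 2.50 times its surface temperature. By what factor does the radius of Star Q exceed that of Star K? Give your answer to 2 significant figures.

3.0

L ∝ R²T⁴ gives R ∝ √L / T², so
R_Q/R_K = √(352) / (2.50)² = 18.76 / 6.250 = 3.002.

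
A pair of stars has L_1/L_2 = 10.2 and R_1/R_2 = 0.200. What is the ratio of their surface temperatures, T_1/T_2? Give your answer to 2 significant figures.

4.0

L ∝ R²T⁴ gives T ∝ (L/R²)^(1/4), so
T_1/T_2 = (10.2 / 0.200²)^(1/4) = (255.0)^(1/4) = 3.996.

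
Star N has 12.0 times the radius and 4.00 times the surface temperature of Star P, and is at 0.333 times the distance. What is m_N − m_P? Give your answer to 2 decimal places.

L_N/L_P = (12.0)²(4.00)⁴ = 3.686×10^4.
F_N/F_P = (L_N/L_P)/(d_N/d_P)² = 3.686×10^4/0.1109 = 3.324×10^5.
m_N − m_P = −2.5 log₁₀(3.324×10^5) = -13.80.

-13.80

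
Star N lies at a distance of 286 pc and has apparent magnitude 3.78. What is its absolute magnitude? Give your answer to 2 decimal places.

-3.50

M = m − 5 log₁₀(d/10 pc) = 3.78 − 5 log₁₀(286/10)
  = 3.78 − 5 × 1.456 = 3.78 − 7.28 = -3.50.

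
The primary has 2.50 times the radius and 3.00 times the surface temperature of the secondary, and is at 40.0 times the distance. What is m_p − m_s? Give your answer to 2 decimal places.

1.25

L_p/L_s = (2.50)²(3.00)⁴ = 506.2.
F_p/F_s = (L_p/L_s)/(d_p/d_s)² = 506.2/1600 = 0.3164.
m_p − m_s = −2.5 log₁₀(0.3164) = 1.25.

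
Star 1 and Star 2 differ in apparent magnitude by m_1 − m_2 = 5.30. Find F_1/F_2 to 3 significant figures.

F_1/F_2 = 10^(−(m_1 − m_2)/2.5) = 10^(-5.30/2.5) = 10^-2.120 = 0.007586.

0.00759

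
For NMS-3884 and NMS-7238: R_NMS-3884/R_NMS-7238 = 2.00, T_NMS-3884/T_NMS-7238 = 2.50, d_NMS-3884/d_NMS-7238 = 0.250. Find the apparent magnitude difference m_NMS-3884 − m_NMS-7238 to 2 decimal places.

-8.49

L_NMS-3884/L_NMS-7238 = (2.00)²(2.50)⁴ = 156.2.
F_NMS-3884/F_NMS-7238 = (L_NMS-3884/L_NMS-7238)/(d_NMS-3884/d_NMS-7238)² = 156.2/0.06250 = 2500.
m_NMS-3884 − m_NMS-7238 = −2.5 log₁₀(2500) = -8.49.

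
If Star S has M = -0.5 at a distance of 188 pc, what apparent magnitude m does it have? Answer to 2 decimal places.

m = M + 5 log₁₀(d/10 pc) = -0.5 + 5 log₁₀(188/10)
  = -0.5 + 5 × 1.274 = -0.5 + 6.37 = 5.87.

5.87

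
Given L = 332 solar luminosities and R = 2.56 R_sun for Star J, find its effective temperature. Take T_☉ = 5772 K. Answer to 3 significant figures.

T/T_☉ = (L/L_☉)^(1/4) / (R/R_☉)^(1/2)
T = 5772 × (332)^(1/4) / √(2.56) = 5772 × 4.269 / 1.600 = 1.540×10^4 K.

1.54×10^4 K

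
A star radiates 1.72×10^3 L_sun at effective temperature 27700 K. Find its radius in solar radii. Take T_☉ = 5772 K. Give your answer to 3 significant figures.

R/R_☉ = √(L/L_☉) / (T/T_☉)² = √(1.72×10^3) / (4.799)²
       = 41.47 / 23.03 = 1.801.

1.80 solar radii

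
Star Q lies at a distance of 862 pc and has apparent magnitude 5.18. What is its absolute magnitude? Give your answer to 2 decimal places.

-4.50

M = m − 5 log₁₀(d/10 pc) = 5.18 − 5 log₁₀(862/10)
  = 5.18 − 5 × 1.936 = 5.18 − 9.68 = -4.50.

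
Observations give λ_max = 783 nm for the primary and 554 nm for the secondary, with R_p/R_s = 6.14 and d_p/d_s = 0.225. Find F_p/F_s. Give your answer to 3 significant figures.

Wien's law: T_p/T_s = λ_s/λ_p = 554/783 = 0.7075.
L_p/L_s = (R_p/R_s)²(T_p/T_s)⁴ = (6.14)²(0.7075)⁴ = 9.448.
F_p/F_s = (L_p/L_s)/(d_p/d_s)² = 9.448/(0.225)² = 186.6.

187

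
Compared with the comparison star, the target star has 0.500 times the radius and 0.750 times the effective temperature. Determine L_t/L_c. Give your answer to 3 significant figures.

0.0791

From the Stefan–Boltzmann law, L ∝ R²T⁴, so
L_t/L_c = (R_t/R_c)² (T_t/T_c)⁴ = (0.500)² × (0.750)⁴ = 0.2500 × 0.3164 = 0.07910.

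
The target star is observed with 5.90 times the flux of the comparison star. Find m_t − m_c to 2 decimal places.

m_t − m_c = −2.5 log₁₀(F_t/F_c) = −2.5 log₁₀(5.90) = −2.5 × (0.771) = -1.927.

-1.93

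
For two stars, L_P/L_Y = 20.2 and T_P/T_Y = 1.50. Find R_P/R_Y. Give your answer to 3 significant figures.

L ∝ R²T⁴ gives R ∝ √L / T², so
R_P/R_Y = √(20.2) / (1.50)² = 4.494 / 2.250 = 1.998.

2.00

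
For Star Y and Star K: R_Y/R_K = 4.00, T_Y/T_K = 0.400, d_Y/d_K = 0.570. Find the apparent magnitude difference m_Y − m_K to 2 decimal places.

-0.25

L_Y/L_K = (4.00)²(0.400)⁴ = 0.4096.
F_Y/F_K = (L_Y/L_K)/(d_Y/d_K)² = 0.4096/0.3249 = 1.261.
m_Y − m_K = −2.5 log₁₀(1.261) = -0.25.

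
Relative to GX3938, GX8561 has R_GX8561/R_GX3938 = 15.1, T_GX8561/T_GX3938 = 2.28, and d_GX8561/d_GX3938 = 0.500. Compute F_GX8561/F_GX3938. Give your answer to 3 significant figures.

2.46×10^4

L_GX8561/L_GX3938 = (R_GX8561/R_GX3938)²(T_GX8561/T_GX3938)⁴ = (15.1)² × (2.28)⁴ = 6162.
F_GX8561/F_GX3938 = (L_GX8561/L_GX3938)/(d_GX8561/d_GX3938)² = 6162 / (0.500)² = 2.465×10^4.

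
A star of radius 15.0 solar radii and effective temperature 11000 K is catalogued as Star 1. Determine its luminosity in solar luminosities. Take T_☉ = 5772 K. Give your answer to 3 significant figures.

L/L_☉ = (R/R_☉)² (T/T_☉)⁴ = (15.0)² × (11000/5772)⁴
       = 225.0 × (1.906)⁴ = 225.0 × 13.19 = 2968.

2.97×10^3 solar luminosities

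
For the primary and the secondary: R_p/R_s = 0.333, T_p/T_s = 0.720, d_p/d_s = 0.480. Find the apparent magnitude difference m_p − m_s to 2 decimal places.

L_p/L_s = (0.333)²(0.720)⁴ = 0.02980.
F_p/F_s = (L_p/L_s)/(d_p/d_s)² = 0.02980/0.2304 = 0.1293.
m_p − m_s = −2.5 log₁₀(0.1293) = 2.22.

2.22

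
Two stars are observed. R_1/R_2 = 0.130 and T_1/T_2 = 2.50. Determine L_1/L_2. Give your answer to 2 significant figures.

0.66

From the Stefan–Boltzmann law, L ∝ R²T⁴, so
L_1/L_2 = (R_1/R_2)² (T_1/T_2)⁴ = (0.130)² × (2.50)⁴ = 0.01690 × 39.06 = 0.6602.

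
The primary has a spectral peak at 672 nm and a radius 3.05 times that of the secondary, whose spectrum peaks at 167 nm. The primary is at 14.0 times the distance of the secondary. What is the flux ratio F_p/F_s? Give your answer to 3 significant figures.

Wien's law: T_p/T_s = λ_s/λ_p = 167/672 = 0.2485.
L_p/L_s = (R_p/R_s)²(T_p/T_s)⁴ = (3.05)²(0.2485)⁴ = 0.03548.
F_p/F_s = (L_p/L_s)/(d_p/d_s)² = 0.03548/(14.0)² = 1.810×10^-4.

1.81×10^-4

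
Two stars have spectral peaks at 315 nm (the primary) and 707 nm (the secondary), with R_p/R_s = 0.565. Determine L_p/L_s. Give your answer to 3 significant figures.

Wien's law gives T ∝ 1/λ_max, so T_p/T_s = λ_s/λ_p = 707/315 = 2.244.
Then L ∝ R²T⁴ gives L_p/L_s = (0.565)² × (2.244)⁴ = 0.3192 × 25.38 = 8.101.

8.10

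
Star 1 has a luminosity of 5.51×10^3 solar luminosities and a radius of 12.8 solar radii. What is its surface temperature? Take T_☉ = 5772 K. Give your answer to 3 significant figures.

T/T_☉ = (L/L_☉)^(1/4) / (R/R_☉)^(1/2)
T = 5772 × (5.51×10^3)^(1/4) / √(12.8) = 5772 × 8.616 / 3.578 = 1.390×10^4 K.

1.39×10^4 K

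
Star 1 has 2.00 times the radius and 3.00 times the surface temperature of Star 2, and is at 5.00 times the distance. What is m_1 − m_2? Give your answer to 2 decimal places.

L_1/L_2 = (2.00)²(3.00)⁴ = 324.0.
F_1/F_2 = (L_1/L_2)/(d_1/d_2)² = 324.0/25.00 = 12.96.
m_1 − m_2 = −2.5 log₁₀(12.96) = -2.78.

-2.78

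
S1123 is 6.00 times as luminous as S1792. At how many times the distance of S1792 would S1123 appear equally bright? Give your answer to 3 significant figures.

Equal flux requires L_S1123/d_S1123² = L_S1792/d_S1792², so d_S1123/d_S1792 = √(L_S1123/L_S1792)
= √(6.00) = 2.449.

2.45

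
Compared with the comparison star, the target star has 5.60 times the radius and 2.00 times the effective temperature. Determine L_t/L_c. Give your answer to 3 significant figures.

502

From the Stefan–Boltzmann law, L ∝ R²T⁴, so
L_t/L_c = (R_t/R_c)² (T_t/T_c)⁴ = (5.60)² × (2.00)⁴ = 31.36 × 16.00 = 501.8.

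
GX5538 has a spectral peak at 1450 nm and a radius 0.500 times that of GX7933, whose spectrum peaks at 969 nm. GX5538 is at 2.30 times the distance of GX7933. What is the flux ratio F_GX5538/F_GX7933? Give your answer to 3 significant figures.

Wien's law: T_GX5538/T_GX7933 = λ_GX7933/λ_GX5538 = 969/1450 = 0.6683.
L_GX5538/L_GX7933 = (R_GX5538/R_GX7933)²(T_GX5538/T_GX7933)⁴ = (0.500)²(0.6683)⁴ = 0.04986.
F_GX5538/F_GX7933 = (L_GX5538/L_GX7933)/(d_GX5538/d_GX7933)² = 0.04986/(2.30)² = 0.009426.

0.00943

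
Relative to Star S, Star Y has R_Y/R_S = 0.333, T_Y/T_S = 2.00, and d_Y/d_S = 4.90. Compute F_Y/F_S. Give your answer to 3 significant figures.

L_Y/L_S = (R_Y/R_S)²(T_Y/T_S)⁴ = (0.333)² × (2.00)⁴ = 1.774.
F_Y/F_S = (L_Y/L_S)/(d_Y/d_S)² = 1.774 / (4.90)² = 0.07390.

0.0739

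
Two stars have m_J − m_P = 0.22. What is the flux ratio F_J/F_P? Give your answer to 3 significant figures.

F_J/F_P = 10^(−(m_J − m_P)/2.5) = 10^(-0.22/2.5) = 10^-0.088 = 0.8166.

0.817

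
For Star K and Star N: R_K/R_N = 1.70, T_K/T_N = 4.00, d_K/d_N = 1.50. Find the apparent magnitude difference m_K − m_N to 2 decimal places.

L_K/L_N = (1.70)²(4.00)⁴ = 739.8.
F_K/F_N = (L_K/L_N)/(d_K/d_N)² = 739.8/2.250 = 328.8.
m_K − m_N = −2.5 log₁₀(328.8) = -6.29.

-6.29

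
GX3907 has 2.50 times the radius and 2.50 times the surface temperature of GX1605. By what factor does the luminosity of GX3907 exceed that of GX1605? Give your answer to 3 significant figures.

From the Stefan–Boltzmann law, L ∝ R²T⁴, so
L_GX3907/L_GX1605 = (R_GX3907/R_GX1605)² (T_GX3907/T_GX1605)⁴ = (2.50)² × (2.50)⁴ = 6.250 × 39.06 = 244.1.

244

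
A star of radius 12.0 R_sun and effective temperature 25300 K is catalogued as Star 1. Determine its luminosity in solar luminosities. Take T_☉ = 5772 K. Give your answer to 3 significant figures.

L/L_☉ = (R/R_☉)² (T/T_☉)⁴ = (12.0)² × (25300/5772)⁴
       = 144.0 × (4.383)⁴ = 144.0 × 369.1 = 5.315×10^4.

5.32×10^4 solar luminosities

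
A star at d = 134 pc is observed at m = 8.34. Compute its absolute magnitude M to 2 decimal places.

2.70

M = m − 5 log₁₀(d/10 pc) = 8.34 − 5 log₁₀(134/10)
  = 8.34 − 5 × 1.127 = 8.34 − 5.64 = 2.70.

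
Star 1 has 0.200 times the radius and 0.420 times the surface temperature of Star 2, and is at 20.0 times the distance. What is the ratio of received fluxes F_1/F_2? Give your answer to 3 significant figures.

3.11×10^-6

L_1/L_2 = (R_1/R_2)²(T_1/T_2)⁴ = (0.200)² × (0.420)⁴ = 0.001245.
F_1/F_2 = (L_1/L_2)/(d_1/d_2)² = 0.001245 / (20.0)² = 3.112×10^-6.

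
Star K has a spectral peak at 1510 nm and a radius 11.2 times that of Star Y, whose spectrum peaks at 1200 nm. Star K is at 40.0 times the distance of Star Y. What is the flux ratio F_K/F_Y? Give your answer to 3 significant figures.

0.0313

Wien's law: T_K/T_Y = λ_Y/λ_K = 1200/1510 = 0.7947.
L_K/L_Y = (R_K/R_Y)²(T_K/T_Y)⁴ = (11.2)²(0.7947)⁴ = 50.03.
F_K/F_Y = (L_K/L_Y)/(d_K/d_Y)² = 50.03/(40.0)² = 0.03127.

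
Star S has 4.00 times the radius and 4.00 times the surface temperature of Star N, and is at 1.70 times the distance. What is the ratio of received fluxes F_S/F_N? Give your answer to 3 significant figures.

1.42×10^3

L_S/L_N = (R_S/R_N)²(T_S/T_N)⁴ = (4.00)² × (4.00)⁴ = 4096.
F_S/F_N = (L_S/L_N)/(d_S/d_N)² = 4096 / (1.70)² = 1417.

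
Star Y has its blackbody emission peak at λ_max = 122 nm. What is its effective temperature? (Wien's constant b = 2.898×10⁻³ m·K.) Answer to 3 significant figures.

2.38×10^4 K

T = b/λ_max = 2.898×10⁻³ / (122×10⁻⁹) = 2.375×10^4 K.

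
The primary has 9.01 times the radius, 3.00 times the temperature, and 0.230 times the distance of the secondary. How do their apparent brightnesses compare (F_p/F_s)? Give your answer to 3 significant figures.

L_p/L_s = (R_p/R_s)²(T_p/T_s)⁴ = (9.01)² × (3.00)⁴ = 6576.
F_p/F_s = (L_p/L_s)/(d_p/d_s)² = 6576 / (0.230)² = 1.243×10^5.

1.24×10^5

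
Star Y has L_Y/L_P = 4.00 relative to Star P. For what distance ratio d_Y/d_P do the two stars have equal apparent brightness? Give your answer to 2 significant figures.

Equal flux requires L_Y/d_Y² = L_P/d_P², so d_Y/d_P = √(L_Y/L_P)
= √(4.00) = 2.000.

2.0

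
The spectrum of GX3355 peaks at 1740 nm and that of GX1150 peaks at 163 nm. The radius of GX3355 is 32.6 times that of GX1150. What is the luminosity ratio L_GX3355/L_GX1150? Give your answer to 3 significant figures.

Wien's law gives T ∝ 1/λ_max, so T_GX3355/T_GX1150 = λ_GX1150/λ_GX3355 = 163/1740 = 0.09368.
Then L ∝ R²T⁴ gives L_GX3355/L_GX1150 = (32.6)² × (0.09368)⁴ = 1063 × 7.701×10^-5 = 0.08184.

0.0818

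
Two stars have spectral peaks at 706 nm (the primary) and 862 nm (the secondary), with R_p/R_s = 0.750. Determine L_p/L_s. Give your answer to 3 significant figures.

1.25

Wien's law gives T ∝ 1/λ_max, so T_p/T_s = λ_s/λ_p = 862/706 = 1.221.
Then L ∝ R²T⁴ gives L_p/L_s = (0.750)² × (1.221)⁴ = 0.5625 × 2.222 = 1.250.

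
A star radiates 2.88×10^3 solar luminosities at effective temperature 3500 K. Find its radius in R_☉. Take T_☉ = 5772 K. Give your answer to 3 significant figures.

R/R_☉ = √(L/L_☉) / (T/T_☉)² = √(2.88×10^3) / (0.6064)²
       = 53.67 / 0.3677 = 146.0.

146 R_☉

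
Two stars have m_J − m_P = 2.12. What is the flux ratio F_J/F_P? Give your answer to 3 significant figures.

0.142

F_J/F_P = 10^(−(m_J − m_P)/2.5) = 10^(-2.12/2.5) = 10^-0.848 = 0.1419.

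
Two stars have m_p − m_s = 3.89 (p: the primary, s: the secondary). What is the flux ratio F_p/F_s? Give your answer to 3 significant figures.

F_p/F_s = 10^(−(m_p − m_s)/2.5) = 10^(-3.89/2.5) = 10^-1.556 = 0.02780.

0.0278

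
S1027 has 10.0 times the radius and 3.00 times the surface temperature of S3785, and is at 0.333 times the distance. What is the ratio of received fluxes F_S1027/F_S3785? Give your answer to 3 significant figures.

L_S1027/L_S3785 = (R_S1027/R_S3785)²(T_S1027/T_S3785)⁴ = (10.0)² × (3.00)⁴ = 8100.
F_S1027/F_S3785 = (L_S1027/L_S3785)/(d_S1027/d_S3785)² = 8100 / (0.333)² = 7.305×10^4.

7.30×10^4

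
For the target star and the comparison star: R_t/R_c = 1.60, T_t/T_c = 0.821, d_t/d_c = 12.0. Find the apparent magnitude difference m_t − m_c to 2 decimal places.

L_t/L_c = (1.60)²(0.821)⁴ = 1.163.
F_t/F_c = (L_t/L_c)/(d_t/d_c)² = 1.163/144.0 = 0.008077.
m_t − m_c = −2.5 log₁₀(0.008077) = 5.23.

5.23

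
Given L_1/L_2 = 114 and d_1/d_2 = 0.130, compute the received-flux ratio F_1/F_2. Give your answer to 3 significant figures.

F = L/(4πd²), so F_1/F_2 = (L_1/L_2) / (d_1/d_2)²
= 114 / (0.130)² = 114 / 0.01690 = 6746.

6.75×10^3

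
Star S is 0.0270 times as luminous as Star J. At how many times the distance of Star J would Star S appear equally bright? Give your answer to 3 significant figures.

0.164

Equal flux requires L_S/d_S² = L_J/d_J², so d_S/d_J = √(L_S/L_J)
= √(0.0270) = 0.1643.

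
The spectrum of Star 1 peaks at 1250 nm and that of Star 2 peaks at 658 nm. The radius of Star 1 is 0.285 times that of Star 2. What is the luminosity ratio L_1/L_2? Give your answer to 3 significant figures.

0.00624

Wien's law gives T ∝ 1/λ_max, so T_1/T_2 = λ_2/λ_1 = 658/1250 = 0.5264.
Then L ∝ R²T⁴ gives L_1/L_2 = (0.285)² × (0.5264)⁴ = 0.08122 × 0.07678 = 0.006237.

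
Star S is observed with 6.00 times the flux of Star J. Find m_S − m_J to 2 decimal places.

-1.95

m_S − m_J = −2.5 log₁₀(F_S/F_J) = −2.5 log₁₀(6.00) = −2.5 × (0.778) = -1.945.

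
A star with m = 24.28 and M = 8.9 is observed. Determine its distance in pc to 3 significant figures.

1.19×10^4 pc

m − M = 5 log₁₀(d/10 pc)
24.28 − (8.9) = 15.38 = 5 log₁₀(d/10)
d = 10 × 10^(15.38/5) = 10 × 10^3.076 = 1.191×10^4 pc.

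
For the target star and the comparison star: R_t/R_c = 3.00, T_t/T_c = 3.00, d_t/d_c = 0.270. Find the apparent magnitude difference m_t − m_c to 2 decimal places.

-10.00

L_t/L_c = (3.00)²(3.00)⁴ = 729.0.
F_t/F_c = (L_t/L_c)/(d_t/d_c)² = 729.0/0.07290 = 1.000×10^4.
m_t − m_c = −2.5 log₁₀(1.000×10^4) = -10.00.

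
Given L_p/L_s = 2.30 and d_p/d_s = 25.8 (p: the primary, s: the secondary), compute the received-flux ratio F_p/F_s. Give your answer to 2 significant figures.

0.0035

F = L/(4πd²), so F_p/F_s = (L_p/L_s) / (d_p/d_s)²
= 2.30 / (25.8)² = 2.30 / 665.6 = 0.003455.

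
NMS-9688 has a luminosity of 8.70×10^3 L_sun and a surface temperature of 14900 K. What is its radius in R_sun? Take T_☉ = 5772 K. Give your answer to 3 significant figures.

R/R_☉ = √(L/L_☉) / (T/T_☉)² = √(8.70×10^3) / (2.581)²
       = 93.27 / 6.664 = 14.00.

14.0 R_sun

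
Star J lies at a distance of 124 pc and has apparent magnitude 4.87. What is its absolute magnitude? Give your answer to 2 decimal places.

-0.60

M = m − 5 log₁₀(d/10 pc) = 4.87 − 5 log₁₀(124/10)
  = 4.87 − 5 × 1.093 = 4.87 − 5.47 = -0.60.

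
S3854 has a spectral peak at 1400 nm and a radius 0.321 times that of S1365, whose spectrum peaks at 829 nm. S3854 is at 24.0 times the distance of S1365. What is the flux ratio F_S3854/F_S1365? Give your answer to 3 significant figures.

2.20×10^-5

Wien's law: T_S3854/T_S1365 = λ_S1365/λ_S3854 = 829/1400 = 0.5921.
L_S3854/L_S1365 = (R_S3854/R_S1365)²(T_S3854/T_S1365)⁴ = (0.321)²(0.5921)⁴ = 0.01267.
F_S3854/F_S1365 = (L_S3854/L_S1365)/(d_S3854/d_S1365)² = 0.01267/(24.0)² = 2.199×10^-5.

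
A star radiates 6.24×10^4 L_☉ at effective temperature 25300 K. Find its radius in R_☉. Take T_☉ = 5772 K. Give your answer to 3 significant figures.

R/R_☉ = √(L/L_☉) / (T/T_☉)² = √(6.24×10^4) / (4.383)²
       = 249.8 / 19.21 = 13.00.

13.0 R_☉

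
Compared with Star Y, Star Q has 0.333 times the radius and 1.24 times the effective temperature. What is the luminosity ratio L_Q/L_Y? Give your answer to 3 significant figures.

From the Stefan–Boltzmann law, L ∝ R²T⁴, so
L_Q/L_Y = (R_Q/R_Y)² (T_Q/T_Y)⁴ = (0.333)² × (1.24)⁴ = 0.1109 × 2.364 = 0.2622.

0.262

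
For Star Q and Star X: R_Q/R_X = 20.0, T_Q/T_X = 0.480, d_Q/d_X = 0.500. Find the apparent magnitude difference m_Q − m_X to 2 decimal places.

-4.82

L_Q/L_X = (20.0)²(0.480)⁴ = 21.23.
F_Q/F_X = (L_Q/L_X)/(d_Q/d_X)² = 21.23/0.2500 = 84.93.
m_Q − m_X = −2.5 log₁₀(84.93) = -4.82.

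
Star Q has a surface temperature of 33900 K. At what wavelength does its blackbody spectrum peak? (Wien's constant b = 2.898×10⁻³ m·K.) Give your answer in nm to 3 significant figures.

λ_max = b/T = 2.898×10⁻³ / 33900 = 8.55×10^-8 m = 85.49 nm.

85.5 nm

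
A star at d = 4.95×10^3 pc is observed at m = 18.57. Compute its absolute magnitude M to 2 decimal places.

M = m − 5 log₁₀(d/10 pc) = 18.57 − 5 log₁₀(4.95×10^3/10)
  = 18.57 − 5 × 2.695 = 18.57 − 13.47 = 5.10.

5.10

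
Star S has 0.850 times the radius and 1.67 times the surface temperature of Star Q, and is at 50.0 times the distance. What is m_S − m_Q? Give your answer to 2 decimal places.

L_S/L_Q = (0.850)²(1.67)⁴ = 5.620.
F_S/F_Q = (L_S/L_Q)/(d_S/d_Q)² = 5.620/2500 = 0.002248.
m_S − m_Q = −2.5 log₁₀(0.002248) = 6.62.

6.62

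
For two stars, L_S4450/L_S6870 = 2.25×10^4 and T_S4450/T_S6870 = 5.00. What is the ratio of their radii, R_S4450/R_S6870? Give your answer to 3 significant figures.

6.00

L ∝ R²T⁴ gives R ∝ √L / T², so
R_S4450/R_S6870 = √(2.25×10^4) / (5.00)² = 150.0 / 25.00 = 6.000.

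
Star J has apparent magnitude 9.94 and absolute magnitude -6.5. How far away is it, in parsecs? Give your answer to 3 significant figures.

m − M = 5 log₁₀(d/10 pc)
9.94 − (-6.5) = 16.44 = 5 log₁₀(d/10)
d = 10 × 10^(16.44/5) = 10 × 10^3.288 = 1.941×10^4 pc.

1.94×10^4 pc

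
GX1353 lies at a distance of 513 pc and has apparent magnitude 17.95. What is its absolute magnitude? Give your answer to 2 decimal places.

M = m − 5 log₁₀(d/10 pc) = 17.95 − 5 log₁₀(513/10)
  = 17.95 − 5 × 1.710 = 17.95 − 8.55 = 9.40.

9.40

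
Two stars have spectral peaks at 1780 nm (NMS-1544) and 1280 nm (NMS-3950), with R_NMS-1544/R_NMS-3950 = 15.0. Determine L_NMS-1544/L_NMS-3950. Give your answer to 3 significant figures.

60.2

Wien's law gives T ∝ 1/λ_max, so T_NMS-1544/T_NMS-3950 = λ_NMS-3950/λ_NMS-1544 = 1280/1780 = 0.7191.
Then L ∝ R²T⁴ gives L_NMS-1544/L_NMS-3950 = (15.0)² × (0.7191)⁴ = 225.0 × 0.2674 = 60.16.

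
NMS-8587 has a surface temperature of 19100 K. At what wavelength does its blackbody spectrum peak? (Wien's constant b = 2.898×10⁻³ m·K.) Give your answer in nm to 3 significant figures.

λ_max = b/T = 2.898×10⁻³ / 19100 = 1.52×10^-7 m = 151.7 nm.

152 nm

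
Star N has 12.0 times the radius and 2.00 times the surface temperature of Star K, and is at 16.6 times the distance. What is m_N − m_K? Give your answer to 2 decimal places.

L_N/L_K = (12.0)²(2.00)⁴ = 2304.
F_N/F_K = (L_N/L_K)/(d_N/d_K)² = 2304/275.6 = 8.361.
m_N − m_K = −2.5 log₁₀(8.361) = -2.31.

-2.31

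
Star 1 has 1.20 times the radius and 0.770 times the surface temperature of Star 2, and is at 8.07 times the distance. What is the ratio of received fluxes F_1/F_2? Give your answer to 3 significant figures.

L_1/L_2 = (R_1/R_2)²(T_1/T_2)⁴ = (1.20)² × (0.770)⁴ = 0.5062.
F_1/F_2 = (L_1/L_2)/(d_1/d_2)² = 0.5062 / (8.07)² = 0.007773.

0.00777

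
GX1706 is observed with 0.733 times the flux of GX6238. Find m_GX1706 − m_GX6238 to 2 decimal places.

m_GX1706 − m_GX6238 = −2.5 log₁₀(F_GX1706/F_GX6238) = −2.5 log₁₀(0.733) = −2.5 × (-0.135) = 0.337.

0.34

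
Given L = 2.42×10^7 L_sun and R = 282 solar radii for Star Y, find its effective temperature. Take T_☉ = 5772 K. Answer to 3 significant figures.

T/T_☉ = (L/L_☉)^(1/4) / (R/R_☉)^(1/2)
T = 5772 × (2.42×10^7)^(1/4) / √(282) = 5772 × 70.14 / 16.79 = 2.411×10^4 K.

2.41×10^4 K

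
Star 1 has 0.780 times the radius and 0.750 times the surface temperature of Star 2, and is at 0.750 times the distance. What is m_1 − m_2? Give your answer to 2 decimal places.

1.16

L_1/L_2 = (0.780)²(0.750)⁴ = 0.1925.
F_1/F_2 = (L_1/L_2)/(d_1/d_2)² = 0.1925/0.5625 = 0.3422.
m_1 − m_2 = −2.5 log₁₀(0.3422) = 1.16.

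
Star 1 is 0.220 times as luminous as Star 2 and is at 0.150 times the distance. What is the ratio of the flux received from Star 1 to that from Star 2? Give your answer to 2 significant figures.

9.8

F = L/(4πd²), so F_1/F_2 = (L_1/L_2) / (d_1/d_2)²
= 0.220 / (0.150)² = 0.220 / 0.02250 = 9.778.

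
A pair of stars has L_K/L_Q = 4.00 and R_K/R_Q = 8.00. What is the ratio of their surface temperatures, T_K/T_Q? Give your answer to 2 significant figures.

L ∝ R²T⁴ gives T ∝ (L/R²)^(1/4), so
T_K/T_Q = (4.00 / 8.00²)^(1/4) = (0.06250)^(1/4) = 0.5000.

0.50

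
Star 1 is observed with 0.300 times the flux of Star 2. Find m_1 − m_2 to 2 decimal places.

m_1 − m_2 = −2.5 log₁₀(F_1/F_2) = −2.5 log₁₀(0.300) = −2.5 × (-0.523) = 1.307.

1.31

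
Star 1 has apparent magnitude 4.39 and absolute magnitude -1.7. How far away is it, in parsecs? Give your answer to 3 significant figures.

165 pc

m − M = 5 log₁₀(d/10 pc)
4.39 − (-1.7) = 6.09 = 5 log₁₀(d/10)
d = 10 × 10^(6.09/5) = 10 × 10^1.218 = 165.2 pc.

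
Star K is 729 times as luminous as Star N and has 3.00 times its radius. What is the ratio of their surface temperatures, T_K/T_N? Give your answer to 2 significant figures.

3.0

L ∝ R²T⁴ gives T ∝ (L/R²)^(1/4), so
T_K/T_N = (729 / 3.00²)^(1/4) = (81.00)^(1/4) = 3.000.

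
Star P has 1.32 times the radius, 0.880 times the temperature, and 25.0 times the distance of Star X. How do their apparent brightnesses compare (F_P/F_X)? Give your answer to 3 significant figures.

L_P/L_X = (R_P/R_X)²(T_P/T_X)⁴ = (1.32)² × (0.880)⁴ = 1.045.
F_P/F_X = (L_P/L_X)/(d_P/d_X)² = 1.045 / (25.0)² = 0.001672.

0.00167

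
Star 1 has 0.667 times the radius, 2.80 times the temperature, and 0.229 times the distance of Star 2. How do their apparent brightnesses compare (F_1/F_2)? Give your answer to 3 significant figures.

L_1/L_2 = (R_1/R_2)²(T_1/T_2)⁴ = (0.667)² × (2.80)⁴ = 27.35.
F_1/F_2 = (L_1/L_2)/(d_1/d_2)² = 27.35 / (0.229)² = 521.5.

521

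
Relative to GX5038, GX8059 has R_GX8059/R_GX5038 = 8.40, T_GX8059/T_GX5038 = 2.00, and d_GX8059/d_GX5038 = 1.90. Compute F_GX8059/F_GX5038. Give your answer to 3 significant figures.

313

L_GX8059/L_GX5038 = (R_GX8059/R_GX5038)²(T_GX8059/T_GX5038)⁴ = (8.40)² × (2.00)⁴ = 1129.
F_GX8059/F_GX5038 = (L_GX8059/L_GX5038)/(d_GX8059/d_GX5038)² = 1129 / (1.90)² = 312.7.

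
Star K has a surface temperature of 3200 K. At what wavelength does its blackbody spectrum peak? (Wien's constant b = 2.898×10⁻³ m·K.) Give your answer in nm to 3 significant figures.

λ_max = b/T = 2.898×10⁻³ / 3200 = 9.06×10^-7 m = 905.6 nm.

906 nm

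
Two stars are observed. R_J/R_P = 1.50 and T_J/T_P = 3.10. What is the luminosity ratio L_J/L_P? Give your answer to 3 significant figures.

From the Stefan–Boltzmann law, L ∝ R²T⁴, so
L_J/L_P = (R_J/R_P)² (T_J/T_P)⁴ = (1.50)² × (3.10)⁴ = 2.250 × 92.35 = 207.8.

208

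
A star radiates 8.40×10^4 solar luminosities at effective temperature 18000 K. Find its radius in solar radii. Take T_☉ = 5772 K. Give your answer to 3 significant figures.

29.8 solar radii

R/R_☉ = √(L/L_☉) / (T/T_☉)² = √(8.40×10^4) / (3.119)²
       = 289.8 / 9.725 = 29.80.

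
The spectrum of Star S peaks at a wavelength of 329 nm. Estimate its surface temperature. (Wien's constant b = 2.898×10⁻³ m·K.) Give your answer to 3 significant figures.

8.81×10^3 K

T = b/λ_max = 2.898×10⁻³ / (329×10⁻⁹) = 8809 K.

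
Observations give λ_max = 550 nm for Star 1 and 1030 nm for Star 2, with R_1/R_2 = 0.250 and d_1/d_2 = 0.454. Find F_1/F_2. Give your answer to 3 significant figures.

3.73

Wien's law: T_1/T_2 = λ_2/λ_1 = 1030/550 = 1.873.
L_1/L_2 = (R_1/R_2)²(T_1/T_2)⁴ = (0.250)²(1.873)⁴ = 0.7687.
F_1/F_2 = (L_1/L_2)/(d_1/d_2)² = 0.7687/(0.454)² = 3.730.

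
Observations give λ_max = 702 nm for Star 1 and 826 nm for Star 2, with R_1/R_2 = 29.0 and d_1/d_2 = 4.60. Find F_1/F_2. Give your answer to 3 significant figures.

76.2

Wien's law: T_1/T_2 = λ_2/λ_1 = 826/702 = 1.177.
L_1/L_2 = (R_1/R_2)²(T_1/T_2)⁴ = (29.0)²(1.177)⁴ = 1612.
F_1/F_2 = (L_1/L_2)/(d_1/d_2)² = 1612/(4.60)² = 76.18.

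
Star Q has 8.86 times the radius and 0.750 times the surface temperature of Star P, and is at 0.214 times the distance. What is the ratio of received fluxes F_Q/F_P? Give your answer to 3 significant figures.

L_Q/L_P = (R_Q/R_P)²(T_Q/T_P)⁴ = (8.86)² × (0.750)⁴ = 24.84.
F_Q/F_P = (L_Q/L_P)/(d_Q/d_P)² = 24.84 / (0.214)² = 542.4.

542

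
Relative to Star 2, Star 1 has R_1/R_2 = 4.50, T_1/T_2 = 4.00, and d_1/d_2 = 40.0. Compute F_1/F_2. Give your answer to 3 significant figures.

3.24

L_1/L_2 = (R_1/R_2)²(T_1/T_2)⁴ = (4.50)² × (4.00)⁴ = 5184.
F_1/F_2 = (L_1/L_2)/(d_1/d_2)² = 5184 / (40.0)² = 3.240.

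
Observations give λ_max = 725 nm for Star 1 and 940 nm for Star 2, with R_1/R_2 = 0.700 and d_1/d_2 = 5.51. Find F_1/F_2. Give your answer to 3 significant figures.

0.0456

Wien's law: T_1/T_2 = λ_2/λ_1 = 940/725 = 1.297.
L_1/L_2 = (R_1/R_2)²(T_1/T_2)⁴ = (0.700)²(1.297)⁴ = 1.385.
F_1/F_2 = (L_1/L_2)/(d_1/d_2)² = 1.385/(5.51)² = 0.04561.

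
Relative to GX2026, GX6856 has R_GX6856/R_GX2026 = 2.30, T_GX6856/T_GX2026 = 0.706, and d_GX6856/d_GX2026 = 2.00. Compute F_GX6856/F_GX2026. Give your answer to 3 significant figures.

L_GX6856/L_GX2026 = (R_GX6856/R_GX2026)²(T_GX6856/T_GX2026)⁴ = (2.30)² × (0.706)⁴ = 1.314.
F_GX6856/F_GX2026 = (L_GX6856/L_GX2026)/(d_GX6856/d_GX2026)² = 1.314 / (2.00)² = 0.3286.

0.329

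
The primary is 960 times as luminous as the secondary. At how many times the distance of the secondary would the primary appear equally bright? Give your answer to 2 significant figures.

Equal flux requires L_p/d_p² = L_s/d_s², so d_p/d_s = √(L_p/L_s)
= √(960) = 30.98.

31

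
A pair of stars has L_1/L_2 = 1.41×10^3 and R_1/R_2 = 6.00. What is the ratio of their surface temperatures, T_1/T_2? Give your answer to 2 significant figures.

2.5

L ∝ R²T⁴ gives T ∝ (L/R²)^(1/4), so
T_1/T_2 = (1.41×10^3 / 6.00²)^(1/4) = (39.17)^(1/4) = 2.502.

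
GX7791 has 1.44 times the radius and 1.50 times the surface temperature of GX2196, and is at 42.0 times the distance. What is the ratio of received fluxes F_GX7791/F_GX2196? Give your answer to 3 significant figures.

0.00595

L_GX7791/L_GX2196 = (R_GX7791/R_GX2196)²(T_GX7791/T_GX2196)⁴ = (1.44)² × (1.50)⁴ = 10.50.
F_GX7791/F_GX2196 = (L_GX7791/L_GX2196)/(d_GX7791/d_GX2196)² = 10.50 / (42.0)² = 0.005951.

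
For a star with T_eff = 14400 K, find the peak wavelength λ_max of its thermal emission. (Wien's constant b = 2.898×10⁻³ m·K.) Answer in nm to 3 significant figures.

λ_max = b/T = 2.898×10⁻³ / 14400 = 2.01×10^-7 m = 201.2 nm.

201 nm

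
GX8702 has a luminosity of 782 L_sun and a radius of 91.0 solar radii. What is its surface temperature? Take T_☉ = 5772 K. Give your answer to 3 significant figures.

3.20×10^3 K

T/T_☉ = (L/L_☉)^(1/4) / (R/R_☉)^(1/2)
T = 5772 × (782)^(1/4) / √(91.0) = 5772 × 5.288 / 9.539 = 3200 K.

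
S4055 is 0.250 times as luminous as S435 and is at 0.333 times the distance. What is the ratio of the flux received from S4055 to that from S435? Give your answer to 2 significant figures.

2.3

F = L/(4πd²), so F_S4055/F_S435 = (L_S4055/L_S435) / (d_S4055/d_S435)²
= 0.250 / (0.333)² = 0.250 / 0.1109 = 2.255.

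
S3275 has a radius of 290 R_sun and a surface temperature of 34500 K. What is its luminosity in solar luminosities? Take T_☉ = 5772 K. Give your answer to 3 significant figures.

L/L_☉ = (R/R_☉)² (T/T_☉)⁴ = (290)² × (34500/5772)⁴
       = 8.410×10^4 × (5.977)⁴ = 8.410×10^4 × 1276 = 1.073×10^8.

1.07×10^8 solar luminosities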